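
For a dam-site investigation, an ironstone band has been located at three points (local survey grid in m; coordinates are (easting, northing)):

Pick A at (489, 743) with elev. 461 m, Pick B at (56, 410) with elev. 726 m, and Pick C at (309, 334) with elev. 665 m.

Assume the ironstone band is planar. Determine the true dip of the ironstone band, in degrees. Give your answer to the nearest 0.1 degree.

Two edge vectors: Pick A→Pick B = (-433, -333, 265), Pick A→Pick C = (-180, -409, 204).
Normal n = (Pick A→Pick B) × (Pick A→Pick C) = (40453, 40632, 117157).
So ∂z/∂E = −n_x/n_z = −0.34529 and ∂z/∂N = −n_y/n_z = −0.34682.
Gradient magnitude |∇z| = √(a² + b²) = √(0.11922 + 0.12028) = 0.48939.
True dip = arctan(0.48939) = 26.1°, dipping toward NE (azimuth ≈ 045°).

26.1°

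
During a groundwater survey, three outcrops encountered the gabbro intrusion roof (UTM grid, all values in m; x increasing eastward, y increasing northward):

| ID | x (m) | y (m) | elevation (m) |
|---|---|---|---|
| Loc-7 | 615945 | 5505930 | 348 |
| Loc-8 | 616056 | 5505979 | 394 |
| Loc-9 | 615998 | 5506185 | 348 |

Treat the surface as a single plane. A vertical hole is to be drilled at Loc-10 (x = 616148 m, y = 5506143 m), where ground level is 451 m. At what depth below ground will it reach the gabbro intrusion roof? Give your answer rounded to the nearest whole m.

Let the plane be z = a·x + b·y + c.
Loc-8−Loc-7: 111a + 49b = 46;  Loc-9−Loc-7: 53a + 255b = 0.
Solving gives a = 0.45627820, b = −0.09483429.
Then c = 348 − a·615945 − b·5505930 = 241456.70.
At (616148, 5506143): z_contact = 281134.9 − 522171.2 + 241456.70 = 420.4 m.
Depth below ground = 451 − 420.4 = 31 m.

31 m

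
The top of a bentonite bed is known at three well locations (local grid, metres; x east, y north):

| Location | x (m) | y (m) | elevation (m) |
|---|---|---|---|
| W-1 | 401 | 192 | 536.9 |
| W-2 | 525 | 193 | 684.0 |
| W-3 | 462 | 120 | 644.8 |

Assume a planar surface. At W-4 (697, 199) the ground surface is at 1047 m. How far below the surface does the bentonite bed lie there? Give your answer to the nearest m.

161 m

Let the plane be z = a·x + b·y + c.
W-2−W-1: 124a + 1b = 147.1;  W-3−W-1: 61a − 72b = 107.9.
Solving gives a = 1.19024, b = −0.49021.
Then c = 536.9 − a·401 − b·192 = 153.73.
At (697, 199): z_contact = 829.6 − 97.6 + 153.73 = 885.8 m.
Depth below ground = 1047 − 885.8 = 161 m.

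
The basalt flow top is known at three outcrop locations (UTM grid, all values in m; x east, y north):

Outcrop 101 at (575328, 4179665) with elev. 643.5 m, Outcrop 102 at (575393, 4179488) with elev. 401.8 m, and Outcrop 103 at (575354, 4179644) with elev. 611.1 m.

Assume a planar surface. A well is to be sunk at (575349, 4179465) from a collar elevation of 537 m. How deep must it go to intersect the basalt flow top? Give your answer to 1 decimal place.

155.9 m

Let the plane be z = a·x + b·y + c.
Outcrop 102−Outcrop 101: 65a − 177b = −241.7;  Outcrop 103−Outcrop 101: 26a − 21b = −32.4.
Solving gives a = −0.203614458, b = 1.290763052.
Then c = 643.5 − a·575328 − b·4179665 = −5277168.55.
At (575349, 4179465): z_contact = −117149.37 + 5394699.00 − 5277168.55 = 381.07 m.
Depth below ground = 537 − 381.07 = 155.9 m.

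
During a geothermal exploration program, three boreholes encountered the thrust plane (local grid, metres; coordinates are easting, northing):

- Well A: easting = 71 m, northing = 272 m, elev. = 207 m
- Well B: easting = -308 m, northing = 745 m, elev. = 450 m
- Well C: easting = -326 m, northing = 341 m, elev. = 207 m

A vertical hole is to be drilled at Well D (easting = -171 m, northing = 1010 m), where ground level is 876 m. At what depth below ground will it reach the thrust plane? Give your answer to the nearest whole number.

Two edge vectors: Well A→Well B = (-379, 473, 243), Well A→Well C = (-397, 69, 0).
Normal n = (Well A→Well B) × (Well A→Well C) = (-16767, -96471, 161630).
So ∂z/∂easting = −n_x/n_z = 0.10374 and ∂z/∂northing = −n_y/n_z = 0.59686.
Intercept c from Well A: 207 − 7.37 − 162.35 = 37.29.
At (-171, 1010): z_contact = −17.7 + 602.8 + 37.29 = 622.4 m.
Depth below ground = 876 − 622.4 = 254 m.

254 m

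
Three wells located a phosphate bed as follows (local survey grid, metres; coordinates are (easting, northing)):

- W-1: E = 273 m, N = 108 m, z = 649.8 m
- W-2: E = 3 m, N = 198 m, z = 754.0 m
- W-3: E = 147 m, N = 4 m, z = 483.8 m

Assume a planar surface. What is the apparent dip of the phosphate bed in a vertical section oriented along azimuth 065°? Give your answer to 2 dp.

35.59°

Two edge vectors: W-1→W-2 = (-270, 90, 104.2), W-1→W-3 = (-126, -104, -166).
Normal n = (W-1→W-2) × (W-1→W-3) = (-4103.2, -57949.2, 39420).
So ∂z/∂E = −n_x/n_z = 0.10409 and ∂z/∂N = −n_y/n_z = 1.47005.
Unit vector along 065° is (sin 65°, cos 65°) = (0.9063, 0.4226).
Slope in that direction = a·(0.9063) + b·(0.4226) = 0.71561.
Apparent dip = arctan|0.71561| = 35.59° (true dip is 55.8°, so apparent ≤ true as expected).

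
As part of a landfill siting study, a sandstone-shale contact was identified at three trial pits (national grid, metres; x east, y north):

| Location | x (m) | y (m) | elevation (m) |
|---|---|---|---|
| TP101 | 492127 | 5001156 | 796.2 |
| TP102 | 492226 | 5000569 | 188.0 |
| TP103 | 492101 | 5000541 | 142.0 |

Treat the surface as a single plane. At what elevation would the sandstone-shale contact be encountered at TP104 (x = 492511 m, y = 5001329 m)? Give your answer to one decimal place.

1029.6 m

Two edge vectors: TP101→TP102 = (99, -587, -608.2), TP101→TP103 = (-26, -615, -654.2).
Normal n = (TP101→TP102) × (TP101→TP103) = (9972.4, 80579, -76147).
So ∂z/∂x = −n_x/n_z = 0.130962480 and ∂z/∂y = −n_y/n_z = 1.058203212.
Intercept c from TP101: 796.2 − 64450.17 − 5292239.34 = −5355893.32.
At (492511, 5001329): z = 64500.5 + 5292422.4 − 5355893.32 = 1029.6 m.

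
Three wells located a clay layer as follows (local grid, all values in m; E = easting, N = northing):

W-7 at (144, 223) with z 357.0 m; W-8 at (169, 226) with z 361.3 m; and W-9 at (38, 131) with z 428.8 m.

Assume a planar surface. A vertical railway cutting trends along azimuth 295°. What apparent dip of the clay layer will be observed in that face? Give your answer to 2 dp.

Two edge vectors: W-7→W-8 = (25, 3, 4.3), W-7→W-9 = (-106, -92, 71.8).
Normal n = (W-7→W-8) × (W-7→W-9) = (611, -2250.8, -1982).
So ∂z/∂E = −n_x/n_z = 0.30827 and ∂z/∂N = −n_y/n_z = −1.13562.
Unit vector along 295° is (sin 295°, cos 295°) = (-0.9063, 0.4226).
Slope in that direction = a·(-0.9063) + b·(0.4226) = −0.75933.
Apparent dip = arctan|0.75933| = 37.21° (true dip is 49.6°, so apparent ≤ true as expected).

37.21°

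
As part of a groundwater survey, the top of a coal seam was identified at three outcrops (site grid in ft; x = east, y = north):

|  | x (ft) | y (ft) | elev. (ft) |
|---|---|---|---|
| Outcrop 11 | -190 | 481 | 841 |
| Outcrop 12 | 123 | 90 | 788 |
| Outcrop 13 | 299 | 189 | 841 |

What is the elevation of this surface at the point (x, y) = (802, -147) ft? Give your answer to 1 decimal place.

831.7 ft

Two edge vectors: Outcrop 11→Outcrop 12 = (313, -391, -53), Outcrop 11→Outcrop 13 = (489, -292, 0).
Normal n = (Outcrop 11→Outcrop 12) × (Outcrop 11→Outcrop 13) = (-15476, -25917, 99803).
So ∂z/∂x = −n_x/n_z = 0.15507 and ∂z/∂y = −n_y/n_z = 0.25968.
Intercept c from Outcrop 11: 841 + 29.46 − 124.91 = 745.56.
At (802, -147): z = 124.4 − 38.2 + 745.56 = 831.7 ft.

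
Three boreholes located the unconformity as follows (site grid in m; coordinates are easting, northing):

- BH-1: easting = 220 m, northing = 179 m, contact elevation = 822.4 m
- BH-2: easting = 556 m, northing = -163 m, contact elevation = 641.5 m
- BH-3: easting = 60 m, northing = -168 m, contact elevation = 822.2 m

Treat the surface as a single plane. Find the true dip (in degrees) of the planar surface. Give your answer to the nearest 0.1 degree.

Let the plane be z = a·easting + b·northing + c.
BH-2−BH-1: 336a − 342b = −180.9;  BH-3−BH-1: −160a − 347b = −0.2.
Solving gives a = −0.36602, b = 0.16935.
Gradient magnitude |∇z| = √(a² + b²) = √(0.13397 + 0.02868) = 0.40330.
True dip = arctan(0.40330) = 22.0°, dipping toward ESE (azimuth ≈ 115°).

22.0°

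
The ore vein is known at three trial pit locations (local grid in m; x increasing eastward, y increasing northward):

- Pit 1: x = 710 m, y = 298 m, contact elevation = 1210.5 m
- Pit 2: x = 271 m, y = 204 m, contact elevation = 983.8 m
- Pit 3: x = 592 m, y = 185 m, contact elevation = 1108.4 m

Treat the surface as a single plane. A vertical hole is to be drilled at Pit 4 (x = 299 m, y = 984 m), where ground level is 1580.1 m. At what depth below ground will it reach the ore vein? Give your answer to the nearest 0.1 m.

Let the plane be z = a·x + b·y + c.
Pit 2−Pit 1: −439a − 94b = −226.7;  Pit 3−Pit 1: −118a − 113b = −102.1.
Solving gives a = 0.41593, b = 0.46920.
Then c = 1210.5 − a·710 − b·298 = 775.36.
At (299, 984): z_contact = 124.36 + 461.69 + 775.36 = 1361.42 m.
Depth below ground = 1580.1 − 1361.42 = 218.7 m.

218.7 m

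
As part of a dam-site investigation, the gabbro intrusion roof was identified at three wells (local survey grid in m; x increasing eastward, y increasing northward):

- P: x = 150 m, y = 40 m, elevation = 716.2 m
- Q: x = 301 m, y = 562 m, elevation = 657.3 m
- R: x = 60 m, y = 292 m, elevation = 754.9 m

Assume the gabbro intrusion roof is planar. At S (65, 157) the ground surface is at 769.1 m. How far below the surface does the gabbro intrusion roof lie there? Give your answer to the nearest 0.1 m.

17.1 m

Two edge vectors: P→Q = (151, 522, -58.9), P→R = (-90, 252, 38.7).
Normal n = (P→Q) × (P→R) = (35044.2, -542.7, 85032).
So ∂z/∂x = −n_x/n_z = −0.41213 and ∂z/∂y = −n_y/n_z = 0.00638.
Intercept c from P: 716.2 + 61.82 − 0.26 = 777.76.
At (65, 157): z_contact = −26.79 + 1.00 + 777.76 = 751.98 m.
Depth below ground = 769.1 − 751.98 = 17.1 m.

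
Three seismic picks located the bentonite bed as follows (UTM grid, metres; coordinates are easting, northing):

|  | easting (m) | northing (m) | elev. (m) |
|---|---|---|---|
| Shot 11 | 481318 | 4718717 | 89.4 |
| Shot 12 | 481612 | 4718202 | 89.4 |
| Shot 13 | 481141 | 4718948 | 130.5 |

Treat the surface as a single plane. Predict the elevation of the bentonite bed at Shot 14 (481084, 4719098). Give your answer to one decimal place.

Let the plane be z = a·easting + b·northing + c.
Shot 12−Shot 11: 294a − 515b = 0;  Shot 13−Shot 11: −177a + 231b = 41.1.
Solving gives a = −0.910739641, b = −0.519917387.
Then c = 89.4 − a·481318 − b·4718717 = 2891787.80.
At (481084, 4719098): z = −438142.3 − 2453541.1 + 2891787.80 = 104.4 m.

104.4 m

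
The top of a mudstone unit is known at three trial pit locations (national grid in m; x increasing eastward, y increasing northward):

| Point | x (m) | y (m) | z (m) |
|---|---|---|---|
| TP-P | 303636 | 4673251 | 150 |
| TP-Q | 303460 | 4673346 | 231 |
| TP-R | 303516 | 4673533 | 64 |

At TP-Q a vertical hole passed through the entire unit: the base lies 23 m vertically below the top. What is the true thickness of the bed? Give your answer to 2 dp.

Two edge vectors: TP-P→TP-Q = (-176, 95, 81), TP-P→TP-R = (-120, 282, -86).
Normal n = (TP-P→TP-Q) × (TP-P→TP-R) = (-31012, -24856, -38232).
So ∂z/∂x = −n_x/n_z = −0.81115 and ∂z/∂y = −n_y/n_z = −0.65014.
|∇z| = √(a²+b²) = 1.03954, so dip δ = arctan(1.03954) = 46.11°.
True thickness = vertical thickness × cos δ = 23 × cos 46.11° = 15.95 m.

15.95 m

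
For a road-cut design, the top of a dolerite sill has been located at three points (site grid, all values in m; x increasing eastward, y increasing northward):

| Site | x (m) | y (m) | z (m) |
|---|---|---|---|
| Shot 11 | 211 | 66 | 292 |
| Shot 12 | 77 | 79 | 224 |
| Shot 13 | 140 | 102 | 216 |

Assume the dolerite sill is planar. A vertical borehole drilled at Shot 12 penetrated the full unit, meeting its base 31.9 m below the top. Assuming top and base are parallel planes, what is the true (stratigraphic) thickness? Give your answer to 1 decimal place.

Let the plane be z = a·x + b·y + c.
Shot 12−Shot 11: −134a + 13b = −68;  Shot 13−Shot 11: −71a + 36b = −76.
Solving gives a = 0.37426, b = −1.37298.
|∇z| = √(a²+b²) = 1.42308, so dip δ = arctan(1.42308) = 54.90°.
True thickness = vertical thickness × cos δ = 31.9 × cos 54.90° = 18.3 m.

18.3 m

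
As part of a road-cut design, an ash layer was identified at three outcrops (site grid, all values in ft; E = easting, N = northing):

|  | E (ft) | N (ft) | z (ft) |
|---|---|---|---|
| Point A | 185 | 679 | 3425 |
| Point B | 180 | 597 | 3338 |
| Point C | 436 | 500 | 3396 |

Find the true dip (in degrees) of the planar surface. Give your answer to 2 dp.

Let the plane be z = a·E + b·N + c.
Point B−Point A: −5a − 82b = −87;  Point C−Point A: 251a − 179b = −29.
Solving gives a = 0.61438, b = 1.02351.
Gradient magnitude |∇z| = √(a² + b²) = √(0.37746 + 1.04758) = 1.19375.
True dip = arctan(1.19375) = 50.05°, dipping toward SSW (azimuth ≈ 211°).

50.05°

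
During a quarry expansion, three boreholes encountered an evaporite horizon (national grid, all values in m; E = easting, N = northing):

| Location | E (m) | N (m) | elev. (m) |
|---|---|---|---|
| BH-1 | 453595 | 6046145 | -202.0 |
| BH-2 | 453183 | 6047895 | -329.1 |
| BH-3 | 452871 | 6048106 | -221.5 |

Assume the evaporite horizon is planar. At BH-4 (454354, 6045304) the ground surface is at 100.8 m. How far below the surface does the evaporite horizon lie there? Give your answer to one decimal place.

504.6 m

Let the plane be z = a·E + b·N + c.
BH-2−BH-1: −412a + 1750b = −127.1;  BH-3−BH-1: −724a + 1961b = −19.5.
Solving gives a = −0.468597463, b = −0.182949803.
Then c = -202 − a·453595 − b·6046145 = 1318492.50.
At (454354, 6045304): z_contact = −212909.13 − 1105987.17 + 1318492.50 = -403.80 m.
Depth below ground = 100.8 − (-403.80) = 504.6 m.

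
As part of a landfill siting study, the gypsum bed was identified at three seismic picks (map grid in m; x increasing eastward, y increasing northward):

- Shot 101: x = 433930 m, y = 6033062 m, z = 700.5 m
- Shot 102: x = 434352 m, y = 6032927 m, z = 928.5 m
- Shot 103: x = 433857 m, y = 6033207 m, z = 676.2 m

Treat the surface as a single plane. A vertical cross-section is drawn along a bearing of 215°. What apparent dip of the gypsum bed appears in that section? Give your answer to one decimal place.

23.5°

Two edge vectors: Shot 101→Shot 102 = (422, -135, 228), Shot 101→Shot 103 = (-73, 145, -24.3).
Normal n = (Shot 101→Shot 102) × (Shot 101→Shot 103) = (-29779.5, -6389.4, 51335).
So ∂z/∂x = −n_x/n_z = 0.58010 and ∂z/∂y = −n_y/n_z = 0.12446.
Unit vector along 215° is (sin 215°, cos 215°) = (-0.5736, -0.8192).
Slope in that direction = a·(-0.5736) + b·(-0.8192) = −0.43469.
Apparent dip = arctan|0.43469| = 23.5° (true dip is 30.7°, so apparent ≤ true as expected).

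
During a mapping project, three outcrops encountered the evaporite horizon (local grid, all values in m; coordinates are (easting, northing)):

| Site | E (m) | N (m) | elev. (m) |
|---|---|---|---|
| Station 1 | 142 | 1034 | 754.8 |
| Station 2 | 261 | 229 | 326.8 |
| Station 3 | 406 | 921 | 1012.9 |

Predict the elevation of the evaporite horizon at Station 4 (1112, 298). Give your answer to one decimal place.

1471.5 m

Two edge vectors: Station 1→Station 2 = (119, -805, -428), Station 1→Station 3 = (264, -113, 258.1).
Normal n = (Station 1→Station 2) × (Station 1→Station 3) = (-256134.5, -143705.9, 199073).
So ∂z/∂E = −n_x/n_z = 1.286636 and ∂z/∂N = −n_y/n_z = 0.721875.
Intercept c from Station 1: 754.8 − 182.70 − 746.42 = −174.32.
At (1112, 298): z = 1430.7 + 215.1 − 174.32 = 1471.5 m.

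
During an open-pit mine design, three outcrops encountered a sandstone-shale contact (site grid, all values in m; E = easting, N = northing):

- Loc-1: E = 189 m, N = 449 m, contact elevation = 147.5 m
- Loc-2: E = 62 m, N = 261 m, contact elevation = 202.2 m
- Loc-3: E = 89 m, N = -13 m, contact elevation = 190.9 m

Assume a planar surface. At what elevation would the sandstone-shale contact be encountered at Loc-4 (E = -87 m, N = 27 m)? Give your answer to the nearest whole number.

Two edge vectors: Loc-1→Loc-2 = (-127, -188, 54.7), Loc-1→Loc-3 = (-100, -462, 43.4).
Normal n = (Loc-1→Loc-2) × (Loc-1→Loc-3) = (17112.2, 41.8, 39874).
So ∂z/∂E = −n_x/n_z = −0.42916 and ∂z/∂N = −n_y/n_z = −0.00105.
Intercept c from Loc-1: 147.5 + 81.11 + 0.47 = 229.08.
At (-87, 27): z = 37.3 − 0.0 + 229.08 = 266.4 m.

266 m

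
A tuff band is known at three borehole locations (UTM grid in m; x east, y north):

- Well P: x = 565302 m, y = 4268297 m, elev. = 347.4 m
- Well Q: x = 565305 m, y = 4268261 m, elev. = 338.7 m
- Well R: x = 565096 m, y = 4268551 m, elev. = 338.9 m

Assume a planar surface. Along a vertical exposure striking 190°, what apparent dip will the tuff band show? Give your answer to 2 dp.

Let the plane be z = a·x + b·y + c.
Well Q−Well P: 3a − 36b = −8.7;  Well R−Well P: −206a + 254b = −8.5.
Solving gives a = 0.37809, b = 0.27317.
Unit vector along 190° is (sin 190°, cos 190°) = (-0.1736, -0.9848).
Slope in that direction = a·(-0.1736) + b·(-0.9848) = −0.33468.
Apparent dip = arctan|0.33468| = 18.50° (true dip is 25.0°, so apparent ≤ true as expected).

18.50°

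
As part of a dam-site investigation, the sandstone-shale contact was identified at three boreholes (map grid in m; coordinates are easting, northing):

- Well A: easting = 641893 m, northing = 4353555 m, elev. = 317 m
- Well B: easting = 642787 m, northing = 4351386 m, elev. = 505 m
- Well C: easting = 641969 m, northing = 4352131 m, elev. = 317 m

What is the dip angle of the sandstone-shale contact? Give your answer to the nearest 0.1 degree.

13.6°

Let the plane be z = a·easting + b·northing + c.
Well B−Well A: 894a − 2169b = 188;  Well C−Well A: 76a − 1424b = 0.
Solving gives a = 0.24157, b = 0.01289.
Gradient magnitude |∇z| = √(a² + b²) = √(0.05836 + 0.00017) = 0.24191.
True dip = arctan(0.24191) = 13.6°, dipping toward W (azimuth ≈ 267°).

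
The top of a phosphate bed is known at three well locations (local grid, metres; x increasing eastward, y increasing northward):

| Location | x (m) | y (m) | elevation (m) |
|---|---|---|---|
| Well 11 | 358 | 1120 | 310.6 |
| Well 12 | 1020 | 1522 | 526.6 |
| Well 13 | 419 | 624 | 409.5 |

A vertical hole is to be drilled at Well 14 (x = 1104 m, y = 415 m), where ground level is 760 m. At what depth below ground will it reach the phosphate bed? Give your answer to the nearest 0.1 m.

Let the plane be z = a·x + b·y + c.
Well 12−Well 11: 662a + 402b = 216;  Well 13−Well 11: 61a − 496b = 98.9.
Solving gives a = 0.416278, b = −0.148200.
Then c = 310.6 − a·358 − b·1120 = 327.56.
At (1104, 415): z_contact = 459.57 − 61.50 + 327.56 = 725.62 m.
Depth below ground = 760 − 725.62 = 34.4 m.

34.4 m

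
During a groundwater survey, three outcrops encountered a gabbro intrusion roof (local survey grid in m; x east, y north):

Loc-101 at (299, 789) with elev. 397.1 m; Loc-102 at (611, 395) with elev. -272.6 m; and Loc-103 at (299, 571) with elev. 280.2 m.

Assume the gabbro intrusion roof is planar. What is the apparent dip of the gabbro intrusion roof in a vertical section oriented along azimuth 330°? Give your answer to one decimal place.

Two edge vectors: Loc-101→Loc-102 = (312, -394, -669.7), Loc-101→Loc-103 = (0, -218, -116.9).
Normal n = (Loc-101→Loc-102) × (Loc-101→Loc-103) = (-99936, 36472.8, -68016).
So ∂z/∂x = −n_x/n_z = −1.46930 and ∂z/∂y = −n_y/n_z = 0.53624.
Unit vector along 330° is (sin 330°, cos 330°) = (-0.5000, 0.8660).
Slope in that direction = a·(-0.5000) + b·(0.8660) = 1.19905.
Apparent dip = arctan|1.19905| = 50.2° (true dip is 57.4°, so apparent ≤ true as expected).

50.2°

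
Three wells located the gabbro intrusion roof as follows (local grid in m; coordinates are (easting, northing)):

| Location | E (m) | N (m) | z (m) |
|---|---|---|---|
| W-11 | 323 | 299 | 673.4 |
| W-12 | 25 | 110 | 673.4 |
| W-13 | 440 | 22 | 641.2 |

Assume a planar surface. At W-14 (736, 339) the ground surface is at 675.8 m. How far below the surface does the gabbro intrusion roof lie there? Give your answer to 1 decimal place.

Two edge vectors: W-11→W-12 = (-298, -189, 0), W-11→W-13 = (117, -277, -32.2).
Normal n = (W-11→W-12) × (W-11→W-13) = (6085.8, -9595.6, 104659).
So ∂z/∂E = −n_x/n_z = −0.05815 and ∂z/∂N = −n_y/n_z = 0.09168.
Intercept c from W-11: 673.4 + 18.78 − 27.41 = 664.77.
At (736, 339): z_contact = −42.80 + 31.08 + 664.77 = 653.05 m.
Depth below ground = 675.8 − 653.05 = 22.7 m.

22.7 m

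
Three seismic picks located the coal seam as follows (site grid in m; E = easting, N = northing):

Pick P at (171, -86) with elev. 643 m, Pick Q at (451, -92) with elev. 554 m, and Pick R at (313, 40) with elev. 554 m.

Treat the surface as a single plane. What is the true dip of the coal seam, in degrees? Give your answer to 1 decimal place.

Two edge vectors: Pick P→Pick Q = (280, -6, -89), Pick P→Pick R = (142, 126, -89).
Normal n = (Pick P→Pick Q) × (Pick P→Pick R) = (11748, 12282, 36132).
So ∂z/∂E = −n_x/n_z = −0.32514 and ∂z/∂N = −n_y/n_z = −0.33992.
Gradient magnitude |∇z| = √(a² + b²) = √(0.10572 + 0.11555) = 0.47039.
True dip = arctan(0.47039) = 25.2°, dipping toward NE (azimuth ≈ 044°).

25.2°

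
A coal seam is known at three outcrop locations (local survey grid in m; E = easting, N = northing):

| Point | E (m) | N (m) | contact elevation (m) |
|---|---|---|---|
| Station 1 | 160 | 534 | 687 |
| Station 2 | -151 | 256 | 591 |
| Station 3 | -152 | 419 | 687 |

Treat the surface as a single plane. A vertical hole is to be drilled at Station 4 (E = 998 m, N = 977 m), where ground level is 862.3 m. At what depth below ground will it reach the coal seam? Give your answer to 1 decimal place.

Let the plane be z = a·E + b·N + c.
Station 2−Station 1: −311a − 278b = −96;  Station 3−Station 1: −312a − 115b = 0.
Solving gives a = −0.21659, b = 0.58763.
Then c = 687 − a·160 − b·534 = 407.86.
At (998, 977): z_contact = −216.16 + 574.11 + 407.86 = 765.81 m.
Depth below ground = 862.3 − 765.81 = 96.5 m.

96.5 m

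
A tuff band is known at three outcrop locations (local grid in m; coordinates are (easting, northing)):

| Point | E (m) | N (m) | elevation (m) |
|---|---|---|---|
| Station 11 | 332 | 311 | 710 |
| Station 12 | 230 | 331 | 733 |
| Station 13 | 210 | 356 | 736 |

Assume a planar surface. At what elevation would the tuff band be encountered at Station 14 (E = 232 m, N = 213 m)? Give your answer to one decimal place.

Let the plane be z = a·E + b·N + c.
Station 12−Station 11: −102a + 20b = 23;  Station 13−Station 11: −122a + 45b = 26.
Solving gives a = −0.23953, b = −0.07163.
Then c = 710 − a·332 − b·311 = 811.80.
At (232, 213): z = −55.6 − 15.3 + 811.80 = 741.0 m.

741.0 m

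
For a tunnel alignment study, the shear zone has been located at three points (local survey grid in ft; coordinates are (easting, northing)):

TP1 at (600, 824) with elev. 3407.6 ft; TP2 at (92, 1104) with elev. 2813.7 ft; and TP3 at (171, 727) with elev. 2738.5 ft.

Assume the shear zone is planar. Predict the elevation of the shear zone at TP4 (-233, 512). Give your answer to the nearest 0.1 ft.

2046.3 ft

Let the plane be z = a·E + b·N + c.
TP2−TP1: −508a + 280b = −593.9;  TP3−TP1: −429a − 97b = −669.1.
Solving gives a = 1.446057, b = 0.502489.
Then c = 3407.6 − a·600 − b·824 = 2125.91.
At (-233, 512): z = −336.9 + 257.3 + 2125.91 = 2046.3 ft.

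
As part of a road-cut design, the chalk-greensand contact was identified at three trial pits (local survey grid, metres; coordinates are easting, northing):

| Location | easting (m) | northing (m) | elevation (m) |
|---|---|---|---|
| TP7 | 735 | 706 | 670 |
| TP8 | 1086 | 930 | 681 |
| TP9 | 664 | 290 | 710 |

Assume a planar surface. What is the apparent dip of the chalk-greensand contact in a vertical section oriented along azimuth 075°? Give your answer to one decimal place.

4.1°

Two edge vectors: TP7→TP8 = (351, 224, 11), TP7→TP9 = (-71, -416, 40).
Normal n = (TP7→TP8) × (TP7→TP9) = (13536, -14821, -130112).
So ∂z/∂easting = −n_x/n_z = 0.10403 and ∂z/∂northing = −n_y/n_z = −0.11391.
Unit vector along 075° is (sin 75°, cos 75°) = (0.9659, 0.2588).
Slope in that direction = a·(0.9659) + b·(0.2588) = 0.07101.
Apparent dip = arctan|0.07101| = 4.1° (true dip is 8.8°, so apparent ≤ true as expected).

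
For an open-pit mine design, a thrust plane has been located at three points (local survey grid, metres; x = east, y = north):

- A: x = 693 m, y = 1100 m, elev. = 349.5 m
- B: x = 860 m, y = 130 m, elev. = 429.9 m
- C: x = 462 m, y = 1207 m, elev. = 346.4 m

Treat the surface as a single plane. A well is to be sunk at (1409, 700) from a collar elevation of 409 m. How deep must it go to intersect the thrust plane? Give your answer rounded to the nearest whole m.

Let the plane be z = a·x + b·y + c.
B−A: 167a − 970b = 80.4;  C−A: −231a + 107b = −3.1.
Solving gives a = −0.02714, b = −0.08756.
Then c = 349.5 − a·693 − b·1100 = 464.62.
At (1409, 700): z_contact = −38.2 − 61.3 + 464.62 = 365.1 m.
Depth below ground = 409 − 365.1 = 44 m.

44 m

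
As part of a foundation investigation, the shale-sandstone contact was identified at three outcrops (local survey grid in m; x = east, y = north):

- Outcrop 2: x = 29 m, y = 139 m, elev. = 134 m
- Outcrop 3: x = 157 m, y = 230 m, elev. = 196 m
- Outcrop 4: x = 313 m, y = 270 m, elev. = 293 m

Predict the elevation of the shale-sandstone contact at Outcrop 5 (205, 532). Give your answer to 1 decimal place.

Two edge vectors: Outcrop 2→Outcrop 3 = (128, 91, 62), Outcrop 2→Outcrop 4 = (284, 131, 159).
Normal n = (Outcrop 2→Outcrop 3) × (Outcrop 2→Outcrop 4) = (6347, -2744, -9076).
So ∂z/∂x = −n_x/n_z = 0.69932 and ∂z/∂y = −n_y/n_z = −0.30234.
Intercept c from Outcrop 2: 134 − 20.28 + 42.02 = 155.74.
At (205, 532): z = 143.4 − 160.8 + 155.74 = 138.3 m.

138.3 m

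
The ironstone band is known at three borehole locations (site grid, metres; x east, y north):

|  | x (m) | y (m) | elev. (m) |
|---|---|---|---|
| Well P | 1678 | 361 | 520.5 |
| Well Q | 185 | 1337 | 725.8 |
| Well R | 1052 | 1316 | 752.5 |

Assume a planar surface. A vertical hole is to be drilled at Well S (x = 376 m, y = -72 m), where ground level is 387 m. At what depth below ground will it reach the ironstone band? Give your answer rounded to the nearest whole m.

31 m

Two edge vectors: Well P→Well Q = (-1493, 976, 205.3), Well P→Well R = (-626, 955, 232).
Normal n = (Well P→Well Q) × (Well P→Well R) = (30370.5, 217858.2, -814839).
So ∂z/∂x = −n_x/n_z = 0.03727 and ∂z/∂y = −n_y/n_z = 0.26736.
Intercept c from Well P: 520.5 − 62.54 − 96.52 = 361.44.
At (376, -72): z_contact = 14.0 − 19.3 + 361.44 = 356.2 m.
Depth below ground = 387 − 356.2 = 31 m.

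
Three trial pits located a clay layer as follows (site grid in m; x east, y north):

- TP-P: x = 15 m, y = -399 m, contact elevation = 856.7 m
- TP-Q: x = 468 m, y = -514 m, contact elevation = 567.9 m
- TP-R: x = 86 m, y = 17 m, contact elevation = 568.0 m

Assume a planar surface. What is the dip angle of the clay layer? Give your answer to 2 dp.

Two edge vectors: TP-P→TP-Q = (453, -115, -288.8), TP-P→TP-R = (71, 416, -288.7).
Normal n = (TP-P→TP-Q) × (TP-P→TP-R) = (153341.3, 110276.3, 196613).
So ∂z/∂x = −n_x/n_z = −0.77991 and ∂z/∂y = −n_y/n_z = −0.56088.
Gradient magnitude |∇z| = √(a² + b²) = √(0.60827 + 0.31459) = 0.96065.
True dip = arctan(0.96065) = 43.85°, dipping toward NE (azimuth ≈ 054°).

43.85°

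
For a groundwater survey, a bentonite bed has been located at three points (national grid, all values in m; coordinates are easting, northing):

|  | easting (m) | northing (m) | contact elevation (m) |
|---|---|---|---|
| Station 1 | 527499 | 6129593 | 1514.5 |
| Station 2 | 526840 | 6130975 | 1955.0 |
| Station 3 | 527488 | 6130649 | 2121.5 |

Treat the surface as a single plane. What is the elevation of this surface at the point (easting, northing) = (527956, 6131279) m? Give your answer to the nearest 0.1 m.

Let the plane be z = a·easting + b·northing + c.
Station 2−Station 1: −659a + 1382b = 440.5;  Station 3−Station 1: −11a + 1056b = 607.
Solving gives a = 0.549000884, b = 0.580529365.
Then c = 1514.5 − a·527499 − b·6129593 = −3846491.65.
At (527956, 6131279): z = 289848.3 + 3559387.5 − 3846491.65 = 2744.2 m.

2744.2 m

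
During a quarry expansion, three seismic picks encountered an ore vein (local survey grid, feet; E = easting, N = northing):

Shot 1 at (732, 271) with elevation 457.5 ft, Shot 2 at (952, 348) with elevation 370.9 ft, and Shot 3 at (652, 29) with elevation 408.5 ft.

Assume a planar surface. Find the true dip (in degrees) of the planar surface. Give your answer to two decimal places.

Let the plane be z = a·E + b·N + c.
Shot 2−Shot 1: 220a + 77b = −86.6;  Shot 3−Shot 1: −80a − 242b = −49.
Solving gives a = −0.52528, b = 0.37613.
Gradient magnitude |∇z| = √(a² + b²) = √(0.27592 + 0.14147) = 0.64606.
True dip = arctan(0.64606) = 32.86°, dipping toward SE (azimuth ≈ 126°).

32.86°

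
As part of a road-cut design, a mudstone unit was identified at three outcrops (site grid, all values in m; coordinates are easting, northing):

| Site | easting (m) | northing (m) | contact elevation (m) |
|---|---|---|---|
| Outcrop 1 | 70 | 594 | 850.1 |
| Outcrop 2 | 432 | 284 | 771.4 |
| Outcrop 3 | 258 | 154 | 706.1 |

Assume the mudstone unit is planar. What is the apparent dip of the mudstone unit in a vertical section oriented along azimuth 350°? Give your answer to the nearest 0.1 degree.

19.1°

Let the plane be z = a·easting + b·northing + c.
Outcrop 2−Outcrop 1: 362a − 310b = −78.7;  Outcrop 3−Outcrop 1: 188a − 440b = −144.
Solving gives a = 0.09913, b = 0.36963.
Unit vector along 350° is (sin 350°, cos 350°) = (-0.1736, 0.9848).
Slope in that direction = a·(-0.1736) + b·(0.9848) = 0.34680.
Apparent dip = arctan|0.34680| = 19.1° (true dip is 20.9°, so apparent ≤ true as expected).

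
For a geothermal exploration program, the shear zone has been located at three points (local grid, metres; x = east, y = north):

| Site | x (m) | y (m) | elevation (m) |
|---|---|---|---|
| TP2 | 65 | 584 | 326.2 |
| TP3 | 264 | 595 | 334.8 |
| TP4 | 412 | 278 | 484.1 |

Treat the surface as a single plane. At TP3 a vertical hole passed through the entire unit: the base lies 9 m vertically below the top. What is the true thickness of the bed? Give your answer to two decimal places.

8.22 m

Let the plane be z = a·x + b·y + c.
TP3−TP2: 199a + 11b = 8.6;  TP4−TP2: 347a − 306b = 157.9.
Solving gives a = 0.06751, b = −0.43946.
|∇z| = √(a²+b²) = 0.44461, so dip δ = arctan(0.44461) = 23.97°.
True thickness = vertical thickness × cos δ = 9 × cos 23.97° = 8.22 m.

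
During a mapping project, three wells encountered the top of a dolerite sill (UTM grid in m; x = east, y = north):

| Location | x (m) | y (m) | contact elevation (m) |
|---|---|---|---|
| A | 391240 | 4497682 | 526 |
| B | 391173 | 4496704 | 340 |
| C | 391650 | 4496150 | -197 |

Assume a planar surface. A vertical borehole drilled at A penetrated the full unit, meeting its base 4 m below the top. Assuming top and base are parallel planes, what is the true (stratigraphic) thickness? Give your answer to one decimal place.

Let the plane be z = a·x + b·y + c.
B−A: −67a − 978b = −186;  C−A: 410a − 1532b = −723.
Solving gives a = −0.83821, b = 0.24761.
|∇z| = √(a²+b²) = 0.87402, so dip δ = arctan(0.87402) = 41.15°.
True thickness = vertical thickness × cos δ = 4 × cos 41.15° = 3.0 m.

3.0 m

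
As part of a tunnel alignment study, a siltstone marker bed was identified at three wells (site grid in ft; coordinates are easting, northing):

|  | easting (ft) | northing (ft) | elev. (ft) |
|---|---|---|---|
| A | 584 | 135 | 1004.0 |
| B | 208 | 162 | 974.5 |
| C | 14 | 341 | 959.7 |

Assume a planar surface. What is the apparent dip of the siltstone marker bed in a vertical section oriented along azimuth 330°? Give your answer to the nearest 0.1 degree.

2.1°

Two edge vectors: A→B = (-376, 27, -29.5), A→C = (-570, 206, -44.3).
Normal n = (A→B) × (A→C) = (4880.9, 158.2, -62066).
So ∂z/∂easting = −n_x/n_z = 0.07864 and ∂z/∂northing = −n_y/n_z = 0.00255.
Unit vector along 330° is (sin 330°, cos 330°) = (-0.5000, 0.8660).
Slope in that direction = a·(-0.5000) + b·(0.8660) = −0.03711.
Apparent dip = arctan|0.03711| = 2.1° (true dip is 4.5°, so apparent ≤ true as expected).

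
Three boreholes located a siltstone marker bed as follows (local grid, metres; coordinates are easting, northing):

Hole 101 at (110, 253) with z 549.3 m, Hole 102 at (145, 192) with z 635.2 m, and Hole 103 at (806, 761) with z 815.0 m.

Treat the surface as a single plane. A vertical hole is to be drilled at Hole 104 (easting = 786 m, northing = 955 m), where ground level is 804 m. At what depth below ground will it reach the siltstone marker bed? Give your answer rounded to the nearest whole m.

Let the plane be z = a·easting + b·northing + c.
Hole 102−Hole 101: 35a − 61b = 85.9;  Hole 103−Hole 101: 696a + 508b = 265.7.
Solving gives a = 0.99351, b = −0.83815.
Then c = 549.3 − a·110 − b·253 = 652.07.
At (786, 955): z_contact = 780.9 − 800.4 + 652.07 = 632.5 m.
Depth below ground = 804 − 632.5 = 171 m.

171 m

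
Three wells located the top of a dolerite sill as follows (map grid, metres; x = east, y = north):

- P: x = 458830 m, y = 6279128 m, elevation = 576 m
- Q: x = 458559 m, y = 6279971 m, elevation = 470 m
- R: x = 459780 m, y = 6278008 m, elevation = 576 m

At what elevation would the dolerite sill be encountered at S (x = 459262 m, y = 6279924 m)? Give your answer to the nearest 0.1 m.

Let the plane be z = a·x + b·y + c.
Q−P: −271a + 843b = −106;  R−P: 950a − 1120b = 0.
Solving gives a = −0.238714737, b = −0.202481250.
Then c = 576 − a·458830 − b·6279128 = 1381511.17.
At (459262, 6279924): z = −109632.6 − 1271566.9 + 1381511.17 = 311.7 m.

311.7 m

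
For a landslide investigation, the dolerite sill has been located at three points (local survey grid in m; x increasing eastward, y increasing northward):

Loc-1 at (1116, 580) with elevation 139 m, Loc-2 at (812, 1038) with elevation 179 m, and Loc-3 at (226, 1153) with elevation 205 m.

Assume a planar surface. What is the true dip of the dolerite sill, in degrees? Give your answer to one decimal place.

4.2°

Let the plane be z = a·x + b·y + c.
Loc-2−Loc-1: −304a + 458b = 40;  Loc-3−Loc-1: −890a + 573b = 66.
Solving gives a = −0.03131, b = 0.06656.
Gradient magnitude |∇z| = √(a² + b²) = √(0.00098 + 0.00443) = 0.07355.
True dip = arctan(0.07355) = 4.2°, dipping toward SSE (azimuth ≈ 155°).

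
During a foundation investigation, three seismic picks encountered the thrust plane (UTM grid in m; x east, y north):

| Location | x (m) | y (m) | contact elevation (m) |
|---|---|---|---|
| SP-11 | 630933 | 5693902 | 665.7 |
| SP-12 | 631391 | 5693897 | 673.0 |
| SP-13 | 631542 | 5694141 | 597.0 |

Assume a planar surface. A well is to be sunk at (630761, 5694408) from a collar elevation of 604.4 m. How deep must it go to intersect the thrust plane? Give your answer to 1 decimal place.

Two edge vectors: SP-11→SP-12 = (458, -5, 7.3), SP-11→SP-13 = (609, 239, -68.7).
Normal n = (SP-11→SP-12) × (SP-11→SP-13) = (-1401.2, 35910.3, 112507).
So ∂z/∂x = −n_x/n_z = 0.012454336 and ∂z/∂y = −n_y/n_z = −0.319182806.
Intercept c from SP-11: 665.7 − 7857.85 + 1817395.62 = 1810203.47.
At (630761, 5694408): z_contact = 7855.71 − 1817557.13 + 1810203.47 = 502.05 m.
Depth below ground = 604.4 − 502.05 = 102.3 m.

102.3 m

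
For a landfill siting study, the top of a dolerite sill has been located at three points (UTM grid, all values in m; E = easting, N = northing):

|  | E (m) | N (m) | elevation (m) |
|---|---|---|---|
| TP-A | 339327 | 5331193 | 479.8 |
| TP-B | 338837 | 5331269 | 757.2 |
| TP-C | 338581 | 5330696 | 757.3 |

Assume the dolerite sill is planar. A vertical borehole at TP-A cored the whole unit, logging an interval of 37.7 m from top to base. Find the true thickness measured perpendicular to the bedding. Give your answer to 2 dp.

32.61 m

Let the plane be z = a·E + b·N + c.
TP-B−TP-A: −490a + 76b = 277.4;  TP-C−TP-A: −746a − 497b = 277.5.
Solving gives a = −0.52946, b = 0.23637.
|∇z| = √(a²+b²) = 0.57983, so dip δ = arctan(0.57983) = 30.11°.
True thickness = vertical thickness × cos δ = 37.7 × cos 30.11° = 32.61 m.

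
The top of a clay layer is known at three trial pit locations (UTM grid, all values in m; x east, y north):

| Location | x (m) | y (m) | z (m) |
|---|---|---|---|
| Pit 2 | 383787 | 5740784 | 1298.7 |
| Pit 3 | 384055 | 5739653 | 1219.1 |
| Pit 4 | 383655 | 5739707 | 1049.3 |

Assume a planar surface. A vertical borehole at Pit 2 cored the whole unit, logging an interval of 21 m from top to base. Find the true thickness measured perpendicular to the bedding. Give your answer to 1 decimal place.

18.9 m

Two edge vectors: Pit 2→Pit 3 = (268, -1131, -79.6), Pit 2→Pit 4 = (-132, -1077, -249.4).
Normal n = (Pit 2→Pit 3) × (Pit 2→Pit 4) = (196342.2, 77346.4, -437928).
So ∂z/∂x = −n_x/n_z = 0.44834 and ∂z/∂y = −n_y/n_z = 0.17662.
|∇z| = √(a²+b²) = 0.48188, so dip δ = arctan(0.48188) = 25.73°.
True thickness = vertical thickness × cos δ = 21 × cos 25.73° = 18.9 m.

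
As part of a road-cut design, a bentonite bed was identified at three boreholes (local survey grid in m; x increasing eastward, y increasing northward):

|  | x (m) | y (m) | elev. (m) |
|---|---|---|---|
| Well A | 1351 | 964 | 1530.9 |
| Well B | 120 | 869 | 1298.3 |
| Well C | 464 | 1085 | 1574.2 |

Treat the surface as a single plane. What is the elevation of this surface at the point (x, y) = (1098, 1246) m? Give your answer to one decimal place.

1818.8 m

Two edge vectors: Well A→Well B = (-1231, -95, -232.6), Well A→Well C = (-887, 121, 43.3).
Normal n = (Well A→Well B) × (Well A→Well C) = (24031.1, 259618.5, -233216).
So ∂z/∂x = −n_x/n_z = 0.103042 and ∂z/∂y = −n_y/n_z = 1.113211.
Intercept c from Well A: 1530.9 − 139.21 − 1073.13 = 318.56.
At (1098, 1246): z = 113.1 + 1387.1 + 318.56 = 1818.8 m.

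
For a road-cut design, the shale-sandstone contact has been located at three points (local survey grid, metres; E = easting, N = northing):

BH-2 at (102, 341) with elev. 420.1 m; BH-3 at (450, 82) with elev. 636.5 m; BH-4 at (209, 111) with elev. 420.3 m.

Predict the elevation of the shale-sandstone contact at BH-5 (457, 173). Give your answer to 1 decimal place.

Two edge vectors: BH-2→BH-3 = (348, -259, 216.4), BH-2→BH-4 = (107, -230, 0.2).
Normal n = (BH-2→BH-3) × (BH-2→BH-4) = (49720.2, 23085.2, -52327).
So ∂z/∂E = −n_x/n_z = 0.95018 and ∂z/∂N = −n_y/n_z = 0.44117.
Intercept c from BH-2: 420.1 − 96.92 − 150.44 = 172.74.
At (457, 173): z = 434.2 + 76.3 + 172.74 = 683.3 m.

683.3 m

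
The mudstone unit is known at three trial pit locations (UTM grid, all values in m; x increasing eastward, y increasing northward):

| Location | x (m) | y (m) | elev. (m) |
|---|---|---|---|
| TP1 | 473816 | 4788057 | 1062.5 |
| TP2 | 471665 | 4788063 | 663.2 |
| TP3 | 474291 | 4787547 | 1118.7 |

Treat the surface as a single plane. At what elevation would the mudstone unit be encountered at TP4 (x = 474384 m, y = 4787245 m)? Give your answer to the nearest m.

1117 m

Let the plane be z = a·x + b·y + c.
TP2−TP1: −2151a + 6b = −399.3;  TP3−TP1: 475a − 510b = 56.2.
Solving gives a = 0.18580994, b = 0.06286220.
Then c = 1062.5 − a·473816 − b·4788057 = −387965.00.
At (474384, 4787245): z = 88145.3 + 300936.7 − 387965.00 = 1117.0 m.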